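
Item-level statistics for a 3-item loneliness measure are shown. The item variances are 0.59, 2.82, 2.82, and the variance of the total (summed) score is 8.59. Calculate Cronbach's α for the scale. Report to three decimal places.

sum of item variances = 0.59 + 2.82 + 2.82 = 6.23
α = (k/(k−1))·(1 − sum of item variances/σ²_T) = (3/2)·(1 − 6.23/8.59) = 0.412

α = 0.412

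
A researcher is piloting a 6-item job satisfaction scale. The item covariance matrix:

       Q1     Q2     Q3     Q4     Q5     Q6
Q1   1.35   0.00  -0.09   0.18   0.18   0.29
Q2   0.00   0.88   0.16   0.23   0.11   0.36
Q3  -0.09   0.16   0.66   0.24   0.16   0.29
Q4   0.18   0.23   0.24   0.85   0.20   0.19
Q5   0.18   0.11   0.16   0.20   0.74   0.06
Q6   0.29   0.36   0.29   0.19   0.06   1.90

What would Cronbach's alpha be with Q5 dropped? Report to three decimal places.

Remaining items: Q1, Q2, Q3, Q4, Q6 (k = 5).
Σσᵢ² = 1.35 + 0.88 + 0.66 + 0.85 + 1.90 = 5.64
σ²_T = 5.64 + 2 × 1.85 = 9.34
α (item deleted) = (5/4)·(1 − 5.64/9.34) = 0.495

α = 0.495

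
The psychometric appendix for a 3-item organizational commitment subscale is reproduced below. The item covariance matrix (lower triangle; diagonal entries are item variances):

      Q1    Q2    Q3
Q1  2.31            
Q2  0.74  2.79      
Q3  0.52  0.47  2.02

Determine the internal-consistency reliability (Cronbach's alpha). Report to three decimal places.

α = 0.491

sum of item variances = 2.31 + 2.79 + 2.02 = 7.12
Sum of the distinct covariances = 1.73
σ²_total = 7.12 + 2 × 1.73 = 10.58
α = (k/(k−1))·(1 − sum of item variances/σ²_total) = (3/2)·(1 − 7.12/10.58) = 0.491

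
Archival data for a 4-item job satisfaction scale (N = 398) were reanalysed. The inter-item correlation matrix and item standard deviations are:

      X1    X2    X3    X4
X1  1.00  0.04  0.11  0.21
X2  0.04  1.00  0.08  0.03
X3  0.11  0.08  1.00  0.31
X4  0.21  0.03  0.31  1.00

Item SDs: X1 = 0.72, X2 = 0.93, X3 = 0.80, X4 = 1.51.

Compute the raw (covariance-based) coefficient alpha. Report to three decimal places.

coefficient alpha = 0.360

Σσ²ᵢ = 0.72² + 0.93² + 0.80² + 1.51² = 4.3034
Covariances σ_ij = r_ij · s_i · s_j:
  σ(X1,X2) = 0.04 × 0.72 × 0.93 = 0.0268
  σ(X1,X3) = 0.11 × 0.72 × 0.80 = 0.0634
  σ(X1,X4) = 0.21 × 0.72 × 1.51 = 0.2283
  σ(X2,X3) = 0.08 × 0.93 × 0.80 = 0.0595
  σ(X2,X4) = 0.03 × 0.93 × 1.51 = 0.0421
  σ(X3,X4) = 0.31 × 0.80 × 1.51 = 0.3745
σ²_T = Σσ²ᵢ + 2·Σσ_ij = 4.3034 + 2 × 0.7946 = 5.8926
α = (4/3)·(1 − 4.3034/5.8926) = 0.360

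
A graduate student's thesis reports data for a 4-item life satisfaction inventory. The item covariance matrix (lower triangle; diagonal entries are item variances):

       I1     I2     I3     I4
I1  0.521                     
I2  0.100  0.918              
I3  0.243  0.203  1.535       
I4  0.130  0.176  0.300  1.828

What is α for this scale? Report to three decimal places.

Σσᵢ² = 0.521 + 0.918 + 1.535 + 1.828 = 4.802
Σ_{i<j} σ_ij = 1.152
σ²_T = 4.802 + 2 × 1.152 = 7.106
α = (k/(k−1))·(1 − Σσᵢ²/σ²_T) = (4/3)·(1 − 4.802/7.106) = 0.432

α = 0.432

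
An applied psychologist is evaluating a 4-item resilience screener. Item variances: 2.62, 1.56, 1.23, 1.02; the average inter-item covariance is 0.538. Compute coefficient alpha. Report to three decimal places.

α = 0.668

Σσᵢ² = 2.62 + 1.56 + 1.23 + 1.02 = 6.43
Sum of the 6 distinct covariances = 6 × 0.538 = 3.228
Var(T) = Σσᵢ² + 2·Σcov = 6.43 + 2 × 3.228 = 12.886
α = (4/3)·(1 − 6.43/12.886) = 0.668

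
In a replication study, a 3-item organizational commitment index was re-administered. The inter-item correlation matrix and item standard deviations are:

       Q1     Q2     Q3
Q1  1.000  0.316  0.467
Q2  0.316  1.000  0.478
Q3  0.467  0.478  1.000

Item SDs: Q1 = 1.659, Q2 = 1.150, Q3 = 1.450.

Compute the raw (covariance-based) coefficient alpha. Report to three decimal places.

Σσ²ᵢ = 1.659² + 1.150² + 1.450² = 6.1773
Covariances σ_ij = r_ij · s_i · s_j:
  σ(Q1,Q2) = 0.316 × 1.659 × 1.150 = 0.6029
  σ(Q1,Q3) = 0.467 × 1.659 × 1.450 = 1.1234
  σ(Q2,Q3) = 0.478 × 1.150 × 1.450 = 0.7971
σ²_T = Σσ²ᵢ + 2·Σσ_ij = 6.1773 + 2 × 2.5234 = 11.2241
α = (3/2)·(1 − 6.1773/11.2241) = 0.674

coefficient alpha = 0.674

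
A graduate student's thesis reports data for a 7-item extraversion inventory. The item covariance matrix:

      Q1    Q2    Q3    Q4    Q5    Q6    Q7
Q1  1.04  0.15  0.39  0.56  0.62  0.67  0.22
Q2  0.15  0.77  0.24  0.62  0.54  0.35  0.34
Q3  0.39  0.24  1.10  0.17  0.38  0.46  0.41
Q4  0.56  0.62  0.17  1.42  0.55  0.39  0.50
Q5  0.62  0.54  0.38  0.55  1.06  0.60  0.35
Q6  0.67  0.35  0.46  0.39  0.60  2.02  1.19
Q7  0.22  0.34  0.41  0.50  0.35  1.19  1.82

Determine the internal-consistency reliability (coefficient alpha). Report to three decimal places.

Σσ²ᵢ = 1.04 + 0.77 + 1.10 + 1.42 + 1.06 + 2.02 + 1.82 = 9.23
Sum of the distinct covariances = 9.70
total variance = 9.23 + 2 × 9.70 = 28.63
α = (k/(k−1))·(1 − Σσ²ᵢ/total variance) = (7/6)·(1 − 9.23/28.63) = 0.791

α = 0.791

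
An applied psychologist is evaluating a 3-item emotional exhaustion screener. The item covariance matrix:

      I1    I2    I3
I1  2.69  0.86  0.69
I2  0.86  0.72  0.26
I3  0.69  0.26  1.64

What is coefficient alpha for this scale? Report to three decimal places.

sum of item variances = 2.69 + 0.72 + 1.64 = 5.05
Σ_{i<j} σ_ij = 1.81
total variance = 5.05 + 2 × 1.81 = 8.67
α = (k/(k−1))·(1 − sum of item variances/total variance) = (3/2)·(1 − 5.05/8.67) = 0.626

coefficient alpha = 0.626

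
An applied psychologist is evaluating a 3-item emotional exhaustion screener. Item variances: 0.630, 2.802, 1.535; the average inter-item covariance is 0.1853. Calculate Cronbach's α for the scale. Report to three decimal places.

ΣVar(i) = 0.630 + 2.802 + 1.535 = 4.967
Sum of the 3 distinct covariances = 3 × 0.1853 = 0.5559
σ²_T = ΣVar(i) + 2·Σcov = 4.967 + 2 × 0.5559 = 6.0788
α = (3/2)·(1 − 4.967/6.0788) = 0.274

α = 0.274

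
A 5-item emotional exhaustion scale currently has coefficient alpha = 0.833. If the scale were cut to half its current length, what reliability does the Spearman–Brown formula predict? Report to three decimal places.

Length factor m = 1/2
α' = m·α / (1 − (1−m)·α)
   = 1/2 × 0.833 / (1 − (1 − 1/2) × 0.833)
   = 0.4165 / 0.5835 = 0.714

predicted reliability = 0.714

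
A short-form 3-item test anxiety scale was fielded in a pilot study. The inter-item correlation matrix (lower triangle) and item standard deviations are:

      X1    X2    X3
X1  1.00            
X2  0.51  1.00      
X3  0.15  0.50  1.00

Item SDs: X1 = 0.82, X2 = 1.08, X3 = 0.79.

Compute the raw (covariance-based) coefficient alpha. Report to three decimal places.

α = 0.663

Σσ²ᵢ = 0.82² + 1.08² + 0.79² = 2.4629
Covariances σ_ij = r_ij · s_i · s_j:
  σ(X1,X2) = 0.51 × 0.82 × 1.08 = 0.4517
  σ(X1,X3) = 0.15 × 0.82 × 0.79 = 0.0972
  σ(X2,X3) = 0.50 × 1.08 × 0.79 = 0.4266
σ²_T = Σσ²ᵢ + 2·Σσ_ij = 2.4629 + 2 × 0.9755 = 4.4139
α = (3/2)·(1 − 2.4629/4.4139) = 0.663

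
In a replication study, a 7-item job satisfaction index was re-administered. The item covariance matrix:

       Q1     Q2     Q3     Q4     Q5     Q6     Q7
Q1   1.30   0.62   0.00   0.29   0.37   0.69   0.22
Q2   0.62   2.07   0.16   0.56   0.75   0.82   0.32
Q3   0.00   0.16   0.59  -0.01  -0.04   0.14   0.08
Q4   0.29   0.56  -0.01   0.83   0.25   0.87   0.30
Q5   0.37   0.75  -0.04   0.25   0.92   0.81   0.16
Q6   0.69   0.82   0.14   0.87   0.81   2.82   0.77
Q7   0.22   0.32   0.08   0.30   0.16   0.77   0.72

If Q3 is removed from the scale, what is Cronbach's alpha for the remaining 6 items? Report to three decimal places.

α = 0.772

Remaining items: Q1, Q2, Q4, Q5, Q6, Q7 (k = 6).
Σσ²ᵢ = 1.30 + 2.07 + 0.83 + 0.92 + 2.82 + 0.72 = 8.66
Var(T) = 8.66 + 2 × 7.80 = 24.26
α (item deleted) = (6/5)·(1 − 8.66/24.26) = 0.772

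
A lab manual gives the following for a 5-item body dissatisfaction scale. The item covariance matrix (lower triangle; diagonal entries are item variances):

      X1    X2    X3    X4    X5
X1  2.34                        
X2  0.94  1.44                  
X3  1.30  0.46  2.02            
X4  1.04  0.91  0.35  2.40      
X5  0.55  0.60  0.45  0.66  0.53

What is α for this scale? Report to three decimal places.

α = 0.781

ΣVar(i) = 2.34 + 1.44 + 2.02 + 2.40 + 0.53 = 8.73
Sum of off-diagonal covariances = 7.26
σ²_total = 8.73 + 2 × 7.26 = 23.25
α = (k/(k−1))·(1 − ΣVar(i)/σ²_total) = (5/4)·(1 − 8.73/23.25) = 0.781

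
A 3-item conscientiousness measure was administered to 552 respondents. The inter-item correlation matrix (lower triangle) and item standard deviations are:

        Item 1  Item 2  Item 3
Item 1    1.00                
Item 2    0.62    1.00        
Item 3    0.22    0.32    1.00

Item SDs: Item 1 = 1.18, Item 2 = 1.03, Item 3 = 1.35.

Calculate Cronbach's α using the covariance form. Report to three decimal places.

Cronbach's α = 0.630

Σσ²ᵢ = 1.18² + 1.03² + 1.35² = 4.2758
Covariances σ_ij = r_ij · s_i · s_j:
  σ(Item 1,Item 2) = 0.62 × 1.18 × 1.03 = 0.7535
  σ(Item 1,Item 3) = 0.22 × 1.18 × 1.35 = 0.3505
  σ(Item 2,Item 3) = 0.32 × 1.03 × 1.35 = 0.4450
σ²_T = Σσ²ᵢ + 2·Σσ_ij = 4.2758 + 2 × 1.5490 = 7.3738
α = (3/2)·(1 − 4.2758/7.3738) = 0.630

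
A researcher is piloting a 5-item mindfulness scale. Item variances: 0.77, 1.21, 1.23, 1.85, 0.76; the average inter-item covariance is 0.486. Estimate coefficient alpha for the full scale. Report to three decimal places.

coefficient alpha = 0.782

ΣVar(i) = 0.77 + 1.21 + 1.23 + 1.85 + 0.76 = 5.82
Sum of the 10 distinct covariances = 10 × 0.486 = 4.860
Var(T) = ΣVar(i) + 2·Σcov = 5.82 + 2 × 4.860 = 15.540
α = (5/4)·(1 − 5.82/15.540) = 0.782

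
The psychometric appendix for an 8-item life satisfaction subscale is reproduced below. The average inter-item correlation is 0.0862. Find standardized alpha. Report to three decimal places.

standardized alpha = 0.430

Standardized α = k·r̄ / (1 + (k−1)·r̄) = 8 × 0.0862 / (1 + 7 × 0.0862)
  = 0.6896 / 1.6034 = 0.430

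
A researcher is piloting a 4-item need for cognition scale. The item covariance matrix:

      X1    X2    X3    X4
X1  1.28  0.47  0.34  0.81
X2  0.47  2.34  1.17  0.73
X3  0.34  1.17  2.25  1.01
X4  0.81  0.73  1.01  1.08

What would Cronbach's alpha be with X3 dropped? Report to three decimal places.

Cronbach's alpha = 0.692

Remaining items: X1, X2, X4 (k = 3).
sum of item variances = 1.28 + 2.34 + 1.08 = 4.70
total variance = 4.70 + 2 × 2.01 = 8.72
α (item deleted) = (3/2)·(1 − 4.70/8.72) = 0.692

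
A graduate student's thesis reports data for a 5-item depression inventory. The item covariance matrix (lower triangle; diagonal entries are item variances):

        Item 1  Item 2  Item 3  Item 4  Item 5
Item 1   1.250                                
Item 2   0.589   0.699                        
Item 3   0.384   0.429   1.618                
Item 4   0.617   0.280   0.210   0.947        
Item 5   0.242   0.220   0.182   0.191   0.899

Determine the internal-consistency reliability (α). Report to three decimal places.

α = 0.691

Σσ²ᵢ = 1.250 + 0.699 + 1.618 + 0.947 + 0.899 = 5.413
Sum of the distinct covariances = 3.344
σ²_T = 5.413 + 2 × 3.344 = 12.101
α = (k/(k−1))·(1 − Σσ²ᵢ/σ²_T) = (5/4)·(1 − 5.413/12.101) = 0.691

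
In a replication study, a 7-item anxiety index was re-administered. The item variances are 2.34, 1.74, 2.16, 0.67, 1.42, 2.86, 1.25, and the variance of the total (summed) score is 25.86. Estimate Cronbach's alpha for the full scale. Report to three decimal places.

sum of item variances = 2.34 + 1.74 + 2.16 + 0.67 + 1.42 + 2.86 + 1.25 = 12.44
α = (k/(k−1))·(1 − sum of item variances/Var(T)) = (7/6)·(1 − 12.44/25.86) = 0.605

α = 0.605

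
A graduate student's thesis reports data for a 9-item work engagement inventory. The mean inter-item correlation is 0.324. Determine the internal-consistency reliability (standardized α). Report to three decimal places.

Standardized α = k·r̄ / (1 + (k−1)·r̄) = 9 × 0.324 / (1 + 8 × 0.324)
  = 2.9160 / 3.5920 = 0.812

standardized α = 0.812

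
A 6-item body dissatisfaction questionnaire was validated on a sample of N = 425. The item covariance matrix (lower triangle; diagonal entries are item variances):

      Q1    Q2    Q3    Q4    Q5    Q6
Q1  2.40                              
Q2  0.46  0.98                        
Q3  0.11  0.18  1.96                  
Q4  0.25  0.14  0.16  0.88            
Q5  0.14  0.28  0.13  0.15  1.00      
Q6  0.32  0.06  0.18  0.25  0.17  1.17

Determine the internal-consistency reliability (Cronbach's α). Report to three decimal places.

Cronbach's α = 0.498

sum of item variances = 2.40 + 0.98 + 1.96 + 0.88 + 1.00 + 1.17 = 8.39
Sum of the distinct covariances = 2.98
total variance = 8.39 + 2 × 2.98 = 14.35
α = (k/(k−1))·(1 − sum of item variances/total variance) = (6/5)·(1 − 8.39/14.35) = 0.498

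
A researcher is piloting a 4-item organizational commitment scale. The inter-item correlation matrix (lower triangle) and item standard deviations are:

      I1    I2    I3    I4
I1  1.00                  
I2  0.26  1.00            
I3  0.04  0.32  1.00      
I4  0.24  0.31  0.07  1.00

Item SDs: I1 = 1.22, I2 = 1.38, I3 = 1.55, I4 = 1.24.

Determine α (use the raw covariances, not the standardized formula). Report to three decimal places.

α = 0.504

Σσ²ᵢ = 1.22² + 1.38² + 1.55² + 1.24² = 7.3329
Covariances σ_ij = r_ij · s_i · s_j:
  σ(I1,I2) = 0.26 × 1.22 × 1.38 = 0.4377
  σ(I1,I3) = 0.04 × 1.22 × 1.55 = 0.0756
  σ(I1,I4) = 0.24 × 1.22 × 1.24 = 0.3631
  σ(I2,I3) = 0.32 × 1.38 × 1.55 = 0.6845
  σ(I2,I4) = 0.31 × 1.38 × 1.24 = 0.5305
  σ(I3,I4) = 0.07 × 1.55 × 1.24 = 0.1345
σ²_T = Σσ²ᵢ + 2·Σσ_ij = 7.3329 + 2 × 2.2259 = 11.7847
α = (4/3)·(1 − 7.3329/11.7847) = 0.504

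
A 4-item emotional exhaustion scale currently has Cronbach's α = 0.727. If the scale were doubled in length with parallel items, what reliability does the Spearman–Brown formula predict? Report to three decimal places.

predicted reliability = 0.842

Length factor m = 2
α' = m·α / (1 + (m−1)·α)
   = 2 × 0.727 / (1 + (2 − 1) × 0.727)
   = 1.4540 / 1.7270 = 0.842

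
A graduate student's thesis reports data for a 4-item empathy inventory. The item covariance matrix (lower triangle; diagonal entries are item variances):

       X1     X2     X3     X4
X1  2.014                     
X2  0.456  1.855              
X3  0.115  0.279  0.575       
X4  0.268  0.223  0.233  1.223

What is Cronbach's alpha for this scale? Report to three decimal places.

Σσ²ᵢ = 2.014 + 1.855 + 0.575 + 1.223 = 5.667
Sum of the distinct covariances = 1.574
Var(T) = 5.667 + 2 × 1.574 = 8.815
α = (k/(k−1))·(1 − Σσ²ᵢ/Var(T)) = (4/3)·(1 − 5.667/8.815) = 0.476

Cronbach's alpha = 0.476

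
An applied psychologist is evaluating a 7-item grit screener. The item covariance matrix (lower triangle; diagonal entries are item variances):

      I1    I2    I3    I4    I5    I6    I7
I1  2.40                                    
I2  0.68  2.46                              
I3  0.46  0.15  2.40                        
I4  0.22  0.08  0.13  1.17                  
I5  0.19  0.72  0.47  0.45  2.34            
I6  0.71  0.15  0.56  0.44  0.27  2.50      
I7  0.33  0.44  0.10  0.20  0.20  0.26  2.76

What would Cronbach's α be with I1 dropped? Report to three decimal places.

α = 0.485

Remaining items: I2, I3, I4, I5, I6, I7 (k = 6).
ΣVar(i) = 2.46 + 2.40 + 1.17 + 2.34 + 2.50 + 2.76 = 13.63
Var(T) = 13.63 + 2 × 4.62 = 22.87
α (item deleted) = (6/5)·(1 − 13.63/22.87) = 0.485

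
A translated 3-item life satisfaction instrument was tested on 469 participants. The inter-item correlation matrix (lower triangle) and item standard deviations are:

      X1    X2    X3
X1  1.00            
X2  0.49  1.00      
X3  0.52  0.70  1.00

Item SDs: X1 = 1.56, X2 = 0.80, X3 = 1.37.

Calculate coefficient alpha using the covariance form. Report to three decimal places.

α = 0.752

Σσ²ᵢ = 1.56² + 0.80² + 1.37² = 4.9505
Covariances σ_ij = r_ij · s_i · s_j:
  σ(X1,X2) = 0.49 × 1.56 × 0.80 = 0.6115
  σ(X1,X3) = 0.52 × 1.56 × 1.37 = 1.1113
  σ(X2,X3) = 0.70 × 0.80 × 1.37 = 0.7672
σ²_T = Σσ²ᵢ + 2·Σσ_ij = 4.9505 + 2 × 2.4900 = 9.9305
α = (3/2)·(1 − 4.9505/9.9305) = 0.752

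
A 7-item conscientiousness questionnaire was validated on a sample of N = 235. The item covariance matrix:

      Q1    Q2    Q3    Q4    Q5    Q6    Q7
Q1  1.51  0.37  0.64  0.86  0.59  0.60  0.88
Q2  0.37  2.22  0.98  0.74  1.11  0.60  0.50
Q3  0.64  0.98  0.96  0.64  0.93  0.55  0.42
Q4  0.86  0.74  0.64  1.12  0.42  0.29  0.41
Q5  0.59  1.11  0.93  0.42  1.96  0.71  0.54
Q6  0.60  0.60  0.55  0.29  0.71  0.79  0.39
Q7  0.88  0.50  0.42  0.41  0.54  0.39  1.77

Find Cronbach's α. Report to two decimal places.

sum of item variances = 1.51 + 2.22 + 0.96 + 1.12 + 1.96 + 0.79 + 1.77 = 10.33
Σ_{i<j} σ_ij = 13.17
Var(T) = 10.33 + 2 × 13.17 = 36.67
α = (k/(k−1))·(1 − sum of item variances/Var(T)) = (7/6)·(1 − 10.33/36.67) = 0.84

α = 0.84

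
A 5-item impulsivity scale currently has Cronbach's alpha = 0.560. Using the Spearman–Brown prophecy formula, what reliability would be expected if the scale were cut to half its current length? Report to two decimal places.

Length factor m = 1/2
α' = m·α / (1 − (1−m)·α)
   = 1/2 × 0.560 / (1 − (1 − 1/2) × 0.560)
   = 0.2800 / 0.7200 = 0.39

predicted reliability = 0.39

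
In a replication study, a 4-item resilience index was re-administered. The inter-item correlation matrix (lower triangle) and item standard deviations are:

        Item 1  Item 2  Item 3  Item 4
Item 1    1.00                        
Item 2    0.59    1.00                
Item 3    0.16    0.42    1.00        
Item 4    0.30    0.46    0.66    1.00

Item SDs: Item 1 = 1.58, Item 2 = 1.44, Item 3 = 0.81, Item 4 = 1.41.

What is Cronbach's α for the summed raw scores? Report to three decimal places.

Σσ²ᵢ = 1.58² + 1.44² + 0.81² + 1.41² = 7.2142
Covariances σ_ij = r_ij · s_i · s_j:
  σ(Item 1,Item 2) = 0.59 × 1.58 × 1.44 = 1.3424
  σ(Item 1,Item 3) = 0.16 × 1.58 × 0.81 = 0.2048
  σ(Item 1,Item 4) = 0.30 × 1.58 × 1.41 = 0.6683
  σ(Item 2,Item 3) = 0.42 × 1.44 × 0.81 = 0.4899
  σ(Item 2,Item 4) = 0.46 × 1.44 × 1.41 = 0.9340
  σ(Item 3,Item 4) = 0.66 × 0.81 × 1.41 = 0.7538
σ²_T = Σσ²ᵢ + 2·Σσ_ij = 7.2142 + 2 × 4.3932 = 16.0006
α = (4/3)·(1 − 7.2142/16.0006) = 0.732

Cronbach's α = 0.732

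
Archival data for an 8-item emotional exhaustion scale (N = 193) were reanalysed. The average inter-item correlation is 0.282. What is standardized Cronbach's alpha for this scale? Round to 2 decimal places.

α = 0.76

Standardized α = k·r̄ / (1 + (k−1)·r̄) = 8 × 0.282 / (1 + 7 × 0.282)
  = 2.2560 / 2.9740 = 0.76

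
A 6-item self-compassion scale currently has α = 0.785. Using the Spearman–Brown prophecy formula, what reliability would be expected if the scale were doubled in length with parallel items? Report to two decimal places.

predicted reliability = 0.88

Length factor m = 2
α' = m·α / (1 + (m−1)·α)
   = 2 × 0.785 / (1 + (2 − 1) × 0.785)
   = 1.5700 / 1.7850 = 0.88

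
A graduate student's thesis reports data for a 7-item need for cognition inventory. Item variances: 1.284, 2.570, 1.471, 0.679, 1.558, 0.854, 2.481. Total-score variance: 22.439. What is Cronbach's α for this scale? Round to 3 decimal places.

sum of item variances = 1.284 + 2.570 + 1.471 + 0.679 + 1.558 + 0.854 + 2.481 = 10.897
α = (k/(k−1))·(1 − sum of item variances/Var(T)) = (7/6)·(1 − 10.897/22.439) = 0.600

Cronbach's α = 0.600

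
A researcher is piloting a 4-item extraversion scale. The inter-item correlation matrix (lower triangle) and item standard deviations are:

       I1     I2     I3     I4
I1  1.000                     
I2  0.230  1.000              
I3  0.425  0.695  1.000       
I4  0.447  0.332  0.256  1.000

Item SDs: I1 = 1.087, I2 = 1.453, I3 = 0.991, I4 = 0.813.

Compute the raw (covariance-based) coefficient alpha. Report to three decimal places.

α = 0.711

Σσ²ᵢ = 1.087² + 1.453² + 0.991² + 0.813² = 4.9358
Covariances σ_ij = r_ij · s_i · s_j:
  σ(I1,I2) = 0.230 × 1.087 × 1.453 = 0.3633
  σ(I1,I3) = 0.425 × 1.087 × 0.991 = 0.4578
  σ(I1,I4) = 0.447 × 1.087 × 0.813 = 0.3950
  σ(I2,I3) = 0.695 × 1.453 × 0.991 = 1.0007
  σ(I2,I4) = 0.332 × 1.453 × 0.813 = 0.3922
  σ(I3,I4) = 0.256 × 0.991 × 0.813 = 0.2063
σ²_T = Σσ²ᵢ + 2·Σσ_ij = 4.9358 + 2 × 2.8153 = 10.5664
α = (4/3)·(1 − 4.9358/10.5664) = 0.711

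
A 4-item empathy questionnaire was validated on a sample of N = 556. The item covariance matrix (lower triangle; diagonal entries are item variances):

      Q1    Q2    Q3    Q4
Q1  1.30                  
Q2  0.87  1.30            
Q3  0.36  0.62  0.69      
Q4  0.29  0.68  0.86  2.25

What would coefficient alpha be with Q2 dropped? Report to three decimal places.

Remaining items: Q1, Q3, Q4 (k = 3).
Σσ²ᵢ = 1.30 + 0.69 + 2.25 = 4.24
total variance = 4.24 + 2 × 1.51 = 7.26
α (item deleted) = (3/2)·(1 − 4.24/7.26) = 0.624

α = 0.624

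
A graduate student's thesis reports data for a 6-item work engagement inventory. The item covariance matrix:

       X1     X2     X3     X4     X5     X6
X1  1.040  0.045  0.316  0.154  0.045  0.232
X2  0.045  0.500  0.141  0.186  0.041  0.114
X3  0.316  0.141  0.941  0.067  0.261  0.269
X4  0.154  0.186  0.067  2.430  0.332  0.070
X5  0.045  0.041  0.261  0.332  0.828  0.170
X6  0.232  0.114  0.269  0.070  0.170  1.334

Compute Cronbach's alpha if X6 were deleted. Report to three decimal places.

α = 0.445

Remaining items: X1, X2, X3, X4, X5 (k = 5).
sum of item variances = 1.040 + 0.500 + 0.941 + 2.430 + 0.828 = 5.739
σ²_T = 5.739 + 2 × 1.588 = 8.915
α (item deleted) = (5/4)·(1 − 5.739/8.915) = 0.445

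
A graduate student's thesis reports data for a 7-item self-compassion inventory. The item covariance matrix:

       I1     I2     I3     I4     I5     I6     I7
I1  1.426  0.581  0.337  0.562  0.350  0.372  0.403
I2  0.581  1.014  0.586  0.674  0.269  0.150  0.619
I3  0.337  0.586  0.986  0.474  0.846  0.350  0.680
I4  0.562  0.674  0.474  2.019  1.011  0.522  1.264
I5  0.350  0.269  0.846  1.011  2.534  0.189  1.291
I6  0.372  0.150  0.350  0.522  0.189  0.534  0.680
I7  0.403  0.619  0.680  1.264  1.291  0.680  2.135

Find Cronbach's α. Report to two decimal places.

α = 0.81

Σσ²ᵢ = 1.426 + 1.014 + 0.986 + 2.019 + 2.534 + 0.534 + 2.135 = 10.648
Sum of the distinct covariances = 12.210
σ²_T = 10.648 + 2 × 12.210 = 35.068
α = (k/(k−1))·(1 − Σσ²ᵢ/σ²_T) = (7/6)·(1 − 10.648/35.068) = 0.81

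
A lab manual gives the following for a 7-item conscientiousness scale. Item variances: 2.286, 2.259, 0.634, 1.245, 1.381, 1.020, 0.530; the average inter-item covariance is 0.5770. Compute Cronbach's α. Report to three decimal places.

Cronbach's α = 0.842

ΣVar(i) = 2.286 + 2.259 + 0.634 + 1.245 + 1.381 + 1.020 + 0.530 = 9.355
Sum of the 21 distinct covariances = 21 × 0.5770 = 12.1170
σ²_T = ΣVar(i) + 2·Σcov = 9.355 + 2 × 12.1170 = 33.5890
α = (7/6)·(1 − 9.355/33.5890) = 0.842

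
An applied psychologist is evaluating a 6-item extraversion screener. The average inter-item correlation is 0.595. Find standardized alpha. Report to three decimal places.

α = 0.898

Standardized α = k·r̄ / (1 + (k−1)·r̄) = 6 × 0.595 / (1 + 5 × 0.595)
  = 3.5700 / 3.9750 = 0.898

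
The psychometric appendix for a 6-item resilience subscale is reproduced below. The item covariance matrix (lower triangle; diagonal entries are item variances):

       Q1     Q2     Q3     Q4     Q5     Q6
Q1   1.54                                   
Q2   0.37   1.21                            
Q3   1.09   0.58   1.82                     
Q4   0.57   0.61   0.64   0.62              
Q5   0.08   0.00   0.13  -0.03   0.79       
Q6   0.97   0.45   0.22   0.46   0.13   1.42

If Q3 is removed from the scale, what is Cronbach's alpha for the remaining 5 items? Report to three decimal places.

Remaining items: Q1, Q2, Q4, Q5, Q6 (k = 5).
ΣVar(i) = 1.54 + 1.21 + 0.62 + 0.79 + 1.42 = 5.58
Var(T) = 5.58 + 2 × 3.61 = 12.80
α (item deleted) = (5/4)·(1 − 5.58/12.80) = 0.705

α = 0.705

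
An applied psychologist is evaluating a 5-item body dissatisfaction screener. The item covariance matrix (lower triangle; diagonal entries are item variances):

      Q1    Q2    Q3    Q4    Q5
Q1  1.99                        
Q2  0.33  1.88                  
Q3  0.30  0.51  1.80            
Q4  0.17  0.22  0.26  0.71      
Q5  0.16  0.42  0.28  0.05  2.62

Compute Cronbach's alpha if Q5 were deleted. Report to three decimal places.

Remaining items: Q1, Q2, Q3, Q4 (k = 4).
Σσ²ᵢ = 1.99 + 1.88 + 1.80 + 0.71 = 6.38
Var(T) = 6.38 + 2 × 1.79 = 9.96
α (item deleted) = (4/3)·(1 − 6.38/9.96) = 0.479

α = 0.479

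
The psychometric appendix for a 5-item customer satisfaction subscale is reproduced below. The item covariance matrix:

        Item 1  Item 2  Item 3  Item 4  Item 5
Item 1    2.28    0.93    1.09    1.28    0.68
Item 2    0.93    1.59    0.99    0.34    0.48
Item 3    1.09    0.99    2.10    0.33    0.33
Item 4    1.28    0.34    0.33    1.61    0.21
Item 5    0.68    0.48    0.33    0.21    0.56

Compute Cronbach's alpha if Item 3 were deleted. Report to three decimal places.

Remaining items: Item 1, Item 2, Item 4, Item 5 (k = 4).
Σσ²ᵢ = 2.28 + 1.59 + 1.61 + 0.56 = 6.04
σ²_T = 6.04 + 2 × 3.92 = 13.88
α (item deleted) = (4/3)·(1 − 6.04/13.88) = 0.753

α = 0.753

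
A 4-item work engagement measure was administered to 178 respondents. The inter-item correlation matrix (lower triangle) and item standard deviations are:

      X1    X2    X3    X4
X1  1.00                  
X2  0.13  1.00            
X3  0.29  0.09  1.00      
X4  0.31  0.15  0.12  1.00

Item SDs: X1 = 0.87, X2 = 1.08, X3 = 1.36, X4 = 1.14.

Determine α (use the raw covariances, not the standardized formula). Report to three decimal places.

Σσ²ᵢ = 0.87² + 1.08² + 1.36² + 1.14² = 5.0725
Covariances σ_ij = r_ij · s_i · s_j:
  σ(X1,X2) = 0.13 × 0.87 × 1.08 = 0.1221
  σ(X1,X3) = 0.29 × 0.87 × 1.36 = 0.3431
  σ(X1,X4) = 0.31 × 0.87 × 1.14 = 0.3075
  σ(X2,X3) = 0.09 × 1.08 × 1.36 = 0.1322
  σ(X2,X4) = 0.15 × 1.08 × 1.14 = 0.1847
  σ(X3,X4) = 0.12 × 1.36 × 1.14 = 0.1860
σ²_T = Σσ²ᵢ + 2·Σσ_ij = 5.0725 + 2 × 1.2756 = 7.6237
α = (4/3)·(1 − 5.0725/7.6237) = 0.446

α = 0.446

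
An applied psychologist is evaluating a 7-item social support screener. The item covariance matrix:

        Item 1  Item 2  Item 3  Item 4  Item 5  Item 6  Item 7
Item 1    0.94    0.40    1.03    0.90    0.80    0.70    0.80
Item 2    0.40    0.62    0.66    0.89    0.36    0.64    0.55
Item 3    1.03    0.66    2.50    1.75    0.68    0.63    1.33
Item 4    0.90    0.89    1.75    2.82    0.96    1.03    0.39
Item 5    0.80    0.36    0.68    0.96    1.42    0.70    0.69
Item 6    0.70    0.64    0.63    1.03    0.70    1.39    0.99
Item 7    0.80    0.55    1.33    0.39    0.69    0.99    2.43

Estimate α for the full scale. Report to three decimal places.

α = 0.858

sum of item variances = 0.94 + 0.62 + 2.50 + 2.82 + 1.42 + 1.39 + 2.43 = 12.12
Sum of off-diagonal covariances = 16.88
σ²_total = 12.12 + 2 × 16.88 = 45.88
α = (k/(k−1))·(1 − sum of item variances/σ²_total) = (7/6)·(1 − 12.12/45.88) = 0.858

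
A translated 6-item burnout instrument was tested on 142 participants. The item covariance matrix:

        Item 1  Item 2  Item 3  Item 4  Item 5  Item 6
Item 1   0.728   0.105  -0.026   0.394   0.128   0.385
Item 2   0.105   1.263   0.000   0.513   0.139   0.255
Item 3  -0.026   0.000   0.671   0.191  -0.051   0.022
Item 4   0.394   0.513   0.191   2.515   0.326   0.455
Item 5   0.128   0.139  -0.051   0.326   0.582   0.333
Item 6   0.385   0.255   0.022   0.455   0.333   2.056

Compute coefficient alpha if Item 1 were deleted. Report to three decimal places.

Remaining items: Item 2, Item 3, Item 4, Item 5, Item 6 (k = 5).
Σσᵢ² = 1.263 + 0.671 + 2.515 + 0.582 + 2.056 = 7.087
σ²_total = 7.087 + 2 × 2.183 = 11.453
α (item deleted) = (5/4)·(1 − 7.087/11.453) = 0.477

α = 0.477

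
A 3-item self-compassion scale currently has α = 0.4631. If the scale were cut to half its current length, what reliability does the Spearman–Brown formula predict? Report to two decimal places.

Length factor m = 1/2
α' = m·α / (1 − (1−m)·α)
   = 1/2 × 0.4631 / (1 − (1 − 1/2) × 0.4631)
   = 0.2316 / 0.7684 = 0.30

predicted reliability = 0.30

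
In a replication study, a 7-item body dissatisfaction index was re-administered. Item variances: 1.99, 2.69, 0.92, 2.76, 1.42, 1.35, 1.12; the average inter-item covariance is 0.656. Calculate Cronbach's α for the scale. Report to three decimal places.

Σσ²ᵢ = 1.99 + 2.69 + 0.92 + 2.76 + 1.42 + 1.35 + 1.12 = 12.25
Sum of the 21 distinct covariances = 21 × 0.656 = 13.776
Var(T) = Σσ²ᵢ + 2·Σcov = 12.25 + 2 × 13.776 = 39.802
α = (7/6)·(1 − 12.25/39.802) = 0.808

Cronbach's α = 0.808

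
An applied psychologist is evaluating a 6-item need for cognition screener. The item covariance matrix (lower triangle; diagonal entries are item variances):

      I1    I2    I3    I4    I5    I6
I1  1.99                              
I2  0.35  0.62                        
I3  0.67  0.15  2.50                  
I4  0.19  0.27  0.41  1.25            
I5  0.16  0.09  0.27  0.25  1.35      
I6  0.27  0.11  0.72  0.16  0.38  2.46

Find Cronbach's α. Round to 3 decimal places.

Cronbach's α = 0.560

Σσᵢ² = 1.99 + 0.62 + 2.50 + 1.25 + 1.35 + 2.46 = 10.17
Sum of off-diagonal covariances = 4.45
σ²_total = 10.17 + 2 × 4.45 = 19.07
α = (k/(k−1))·(1 − Σσᵢ²/σ²_total) = (6/5)·(1 − 10.17/19.07) = 0.560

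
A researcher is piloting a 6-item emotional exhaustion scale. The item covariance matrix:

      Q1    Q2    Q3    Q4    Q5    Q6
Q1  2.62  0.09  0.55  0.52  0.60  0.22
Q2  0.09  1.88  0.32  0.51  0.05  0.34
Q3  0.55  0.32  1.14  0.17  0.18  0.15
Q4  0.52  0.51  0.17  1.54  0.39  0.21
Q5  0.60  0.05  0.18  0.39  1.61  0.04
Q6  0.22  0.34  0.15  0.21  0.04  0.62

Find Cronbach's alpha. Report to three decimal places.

Cronbach's alpha = 0.576

Σσᵢ² = 2.62 + 1.88 + 1.14 + 1.54 + 1.61 + 0.62 = 9.41
Sum of the distinct covariances = 4.34
Var(T) = 9.41 + 2 × 4.34 = 18.09
α = (k/(k−1))·(1 − Σσᵢ²/Var(T)) = (6/5)·(1 − 9.41/18.09) = 0.576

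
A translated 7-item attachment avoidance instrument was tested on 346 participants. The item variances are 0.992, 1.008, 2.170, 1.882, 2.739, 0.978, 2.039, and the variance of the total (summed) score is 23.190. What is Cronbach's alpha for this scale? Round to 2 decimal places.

α = 0.57

ΣVar(i) = 0.992 + 1.008 + 2.170 + 1.882 + 2.739 + 0.978 + 2.039 = 11.808
α = (k/(k−1))·(1 − ΣVar(i)/total variance) = (7/6)·(1 − 11.808/23.190) = 0.57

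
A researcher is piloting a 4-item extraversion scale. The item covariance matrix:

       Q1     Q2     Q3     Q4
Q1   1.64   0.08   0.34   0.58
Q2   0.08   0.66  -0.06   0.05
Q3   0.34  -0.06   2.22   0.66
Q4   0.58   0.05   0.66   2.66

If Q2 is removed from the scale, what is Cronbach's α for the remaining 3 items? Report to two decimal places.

Remaining items: Q1, Q3, Q4 (k = 3).
sum of item variances = 1.64 + 2.22 + 2.66 = 6.52
σ²_T = 6.52 + 2 × 1.58 = 9.68
α (item deleted) = (3/2)·(1 − 6.52/9.68) = 0.49

α = 0.49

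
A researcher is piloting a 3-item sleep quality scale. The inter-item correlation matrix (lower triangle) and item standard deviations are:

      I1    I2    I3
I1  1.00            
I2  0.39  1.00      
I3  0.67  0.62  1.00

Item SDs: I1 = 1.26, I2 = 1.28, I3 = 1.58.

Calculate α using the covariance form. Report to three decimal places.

Σσ²ᵢ = 1.26² + 1.28² + 1.58² = 5.7224
Covariances σ_ij = r_ij · s_i · s_j:
  σ(I1,I2) = 0.39 × 1.26 × 1.28 = 0.6290
  σ(I1,I3) = 0.67 × 1.26 × 1.58 = 1.3338
  σ(I2,I3) = 0.62 × 1.28 × 1.58 = 1.2539
σ²_T = Σσ²ᵢ + 2·Σσ_ij = 5.7224 + 2 × 3.2167 = 12.1558
α = (3/2)·(1 − 5.7224/12.1558) = 0.794

α = 0.794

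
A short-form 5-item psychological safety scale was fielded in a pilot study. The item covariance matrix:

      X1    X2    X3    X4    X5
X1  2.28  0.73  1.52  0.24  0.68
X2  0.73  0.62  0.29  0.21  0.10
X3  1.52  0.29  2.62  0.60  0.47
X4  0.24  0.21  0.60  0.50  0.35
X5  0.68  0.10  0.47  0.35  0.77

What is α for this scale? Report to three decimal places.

sum of item variances = 2.28 + 0.62 + 2.62 + 0.50 + 0.77 = 6.79
Σ_{i<j} σ_ij = 5.19
σ²_total = 6.79 + 2 × 5.19 = 17.17
α = (k/(k−1))·(1 − sum of item variances/σ²_total) = (5/4)·(1 − 6.79/17.17) = 0.756

α = 0.756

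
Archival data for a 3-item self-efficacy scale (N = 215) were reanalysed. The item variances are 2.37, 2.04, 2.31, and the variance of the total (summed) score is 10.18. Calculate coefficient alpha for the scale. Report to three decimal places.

Σσᵢ² = 2.37 + 2.04 + 2.31 = 6.72
α = (k/(k−1))·(1 − Σσᵢ²/Var(T)) = (3/2)·(1 − 6.72/10.18) = 0.510

α = 0.510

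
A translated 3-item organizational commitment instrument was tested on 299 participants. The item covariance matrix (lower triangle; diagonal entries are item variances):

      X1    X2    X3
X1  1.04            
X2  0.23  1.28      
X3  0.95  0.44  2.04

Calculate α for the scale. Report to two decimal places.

α = 0.64

Σσᵢ² = 1.04 + 1.28 + 2.04 = 4.36
Σ_{i<j} σ_ij = 1.62
Var(T) = 4.36 + 2 × 1.62 = 7.60
α = (k/(k−1))·(1 − Σσᵢ²/Var(T)) = (3/2)·(1 − 4.36/7.60) = 0.64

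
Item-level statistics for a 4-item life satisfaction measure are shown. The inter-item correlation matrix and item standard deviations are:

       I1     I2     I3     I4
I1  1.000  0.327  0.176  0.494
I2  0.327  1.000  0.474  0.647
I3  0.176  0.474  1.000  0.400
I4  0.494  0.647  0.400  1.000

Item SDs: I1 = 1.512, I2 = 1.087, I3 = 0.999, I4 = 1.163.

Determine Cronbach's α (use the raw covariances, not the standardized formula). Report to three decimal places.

Σσ²ᵢ = 1.512² + 1.087² + 0.999² + 1.163² = 5.8183
Covariances σ_ij = r_ij · s_i · s_j:
  σ(I1,I2) = 0.327 × 1.512 × 1.087 = 0.5374
  σ(I1,I3) = 0.176 × 1.512 × 0.999 = 0.2658
  σ(I1,I4) = 0.494 × 1.512 × 1.163 = 0.8687
  σ(I2,I3) = 0.474 × 1.087 × 0.999 = 0.5147
  σ(I2,I4) = 0.647 × 1.087 × 1.163 = 0.8179
  σ(I3,I4) = 0.400 × 0.999 × 1.163 = 0.4647
σ²_T = Σσ²ᵢ + 2·Σσ_ij = 5.8183 + 2 × 3.4692 = 12.7567
α = (4/3)·(1 − 5.8183/12.7567) = 0.725

Cronbach's α = 0.725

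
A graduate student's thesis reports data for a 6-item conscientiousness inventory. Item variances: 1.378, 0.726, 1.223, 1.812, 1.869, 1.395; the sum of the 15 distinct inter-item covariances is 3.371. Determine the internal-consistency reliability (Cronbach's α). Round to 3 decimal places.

Cronbach's α = 0.534

Σσ²ᵢ = 1.378 + 0.726 + 1.223 + 1.812 + 1.869 + 1.395 = 8.403
Sum of distinct covariances = 3.371
σ²_total = Σσ²ᵢ + 2·Σcov = 8.403 + 2 × 3.371 = 15.145
α = (6/5)·(1 − 8.403/15.145) = 0.534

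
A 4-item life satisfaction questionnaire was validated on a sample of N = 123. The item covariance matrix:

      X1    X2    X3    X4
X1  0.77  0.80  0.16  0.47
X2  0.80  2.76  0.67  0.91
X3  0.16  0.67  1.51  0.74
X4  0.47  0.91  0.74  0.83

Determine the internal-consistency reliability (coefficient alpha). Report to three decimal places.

α = 0.748

sum of item variances = 0.77 + 2.76 + 1.51 + 0.83 = 5.87
Σ_{i<j} σ_ij = 3.75
total variance = 5.87 + 2 × 3.75 = 13.37
α = (k/(k−1))·(1 − sum of item variances/total variance) = (4/3)·(1 − 5.87/13.37) = 0.748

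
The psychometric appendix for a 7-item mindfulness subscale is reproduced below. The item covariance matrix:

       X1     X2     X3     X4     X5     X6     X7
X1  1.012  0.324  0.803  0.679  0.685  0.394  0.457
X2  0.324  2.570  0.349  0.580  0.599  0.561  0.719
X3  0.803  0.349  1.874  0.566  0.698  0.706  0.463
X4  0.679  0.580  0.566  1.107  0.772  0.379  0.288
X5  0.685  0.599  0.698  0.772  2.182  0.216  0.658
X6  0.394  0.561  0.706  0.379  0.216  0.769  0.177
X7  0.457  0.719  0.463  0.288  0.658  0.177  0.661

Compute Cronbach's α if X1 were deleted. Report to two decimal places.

Remaining items: X2, X3, X4, X5, X6, X7 (k = 6).
Σσᵢ² = 2.570 + 1.874 + 1.107 + 2.182 + 0.769 + 0.661 = 9.163
σ²_total = 9.163 + 2 × 7.731 = 24.625
α (item deleted) = (6/5)·(1 − 9.163/24.625) = 0.75

Cronbach's α = 0.75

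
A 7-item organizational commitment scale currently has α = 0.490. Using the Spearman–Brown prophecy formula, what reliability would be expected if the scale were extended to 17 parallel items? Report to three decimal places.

Length factor m = 17/7 = 2.4286
α' = m·α / (1 + (m−1)·α)
   = 17/7 × 0.490 / (1 + (17/7 − 1) × 0.490)
   = 1.1900 / 1.7000 = 0.700

predicted reliability = 0.700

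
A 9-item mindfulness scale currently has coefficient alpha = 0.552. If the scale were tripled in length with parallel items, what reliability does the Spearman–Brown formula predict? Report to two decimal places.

Length factor m = 3
α' = m·α / (1 + (m−1)·α)
   = 3 × 0.552 / (1 + (3 − 1) × 0.552)
   = 1.6560 / 2.1040 = 0.79

predicted reliability = 0.79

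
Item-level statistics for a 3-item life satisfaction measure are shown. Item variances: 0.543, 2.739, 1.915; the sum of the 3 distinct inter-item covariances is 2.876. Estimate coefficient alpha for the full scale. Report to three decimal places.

α = 0.788

sum of item variances = 0.543 + 2.739 + 1.915 = 5.197
Sum of distinct covariances = 2.876
total variance = sum of item variances + 2·Σcov = 5.197 + 2 × 2.876 = 10.949
α = (3/2)·(1 − 5.197/10.949) = 0.788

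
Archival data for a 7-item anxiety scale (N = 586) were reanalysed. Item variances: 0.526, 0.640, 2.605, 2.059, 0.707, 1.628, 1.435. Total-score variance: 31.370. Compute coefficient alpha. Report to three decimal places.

Σσᵢ² = 0.526 + 0.640 + 2.605 + 2.059 + 0.707 + 1.628 + 1.435 = 9.600
α = (k/(k−1))·(1 − Σσᵢ²/total variance) = (7/6)·(1 − 9.600/31.370) = 0.810

coefficient alpha = 0.810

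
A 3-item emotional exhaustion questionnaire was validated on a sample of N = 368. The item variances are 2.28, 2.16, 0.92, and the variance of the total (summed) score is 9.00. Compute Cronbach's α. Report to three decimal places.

Σσ²ᵢ = 2.28 + 2.16 + 0.92 = 5.36
α = (k/(k−1))·(1 − Σσ²ᵢ/Var(T)) = (3/2)·(1 − 5.36/9.00) = 0.607

Cronbach's α = 0.607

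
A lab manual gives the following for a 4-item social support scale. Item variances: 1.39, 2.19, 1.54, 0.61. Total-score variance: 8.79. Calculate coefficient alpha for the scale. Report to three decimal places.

sum of item variances = 1.39 + 2.19 + 1.54 + 0.61 = 5.73
α = (k/(k−1))·(1 − sum of item variances/total variance) = (4/3)·(1 − 5.73/8.79) = 0.464

α = 0.464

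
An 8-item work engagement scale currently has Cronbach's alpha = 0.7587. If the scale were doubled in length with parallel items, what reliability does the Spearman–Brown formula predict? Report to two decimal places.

Length factor m = 2
α' = m·α / (1 + (m−1)·α)
   = 2 × 0.7587 / (1 + (2 − 1) × 0.7587)
   = 1.5174 / 1.7587 = 0.86

predicted reliability = 0.86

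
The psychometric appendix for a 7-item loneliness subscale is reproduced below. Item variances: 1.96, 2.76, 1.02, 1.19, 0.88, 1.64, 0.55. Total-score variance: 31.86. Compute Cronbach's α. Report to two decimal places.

Cronbach's α = 0.80

Σσᵢ² = 1.96 + 2.76 + 1.02 + 1.19 + 0.88 + 1.64 + 0.55 = 10.00
α = (k/(k−1))·(1 − Σσᵢ²/σ²_total) = (7/6)·(1 − 10.00/31.86) = 0.80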